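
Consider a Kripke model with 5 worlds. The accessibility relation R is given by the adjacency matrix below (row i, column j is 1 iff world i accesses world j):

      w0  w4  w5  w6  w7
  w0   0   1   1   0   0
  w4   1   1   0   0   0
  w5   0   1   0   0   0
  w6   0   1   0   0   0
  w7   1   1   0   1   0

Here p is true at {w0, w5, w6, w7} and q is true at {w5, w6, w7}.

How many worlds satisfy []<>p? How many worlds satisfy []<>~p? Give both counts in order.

3 and 5

For []<>p:
w0: successors {w4, w5}; <>p there: w4:T, w5:F. ✗
w4: successors {w0, w4}; <>p there: w0:T, w4:T. ✓
w5: successors {w4}; <>p there: w4:T. ✓
w6: successors {w4}; <>p there: w4:T. ✓
w7: successors {w0, w4, w6}; <>p there: w0:T, w4:T, w6:F. ✗
— 3 worlds.
For []<>~p:
w0: successors {w4, w5}; <>~p there: w4:T, w5:T. ✓
w4: successors {w0, w4}; <>~p there: w0:T, w4:T. ✓
w5: successors {w4}; <>~p there: w4:T. ✓
w6: successors {w4}; <>~p there: w4:T. ✓
w7: successors {w0, w4, w6}; <>~p there: w0:T, w4:T, w6:T. ✓
— 5 worlds.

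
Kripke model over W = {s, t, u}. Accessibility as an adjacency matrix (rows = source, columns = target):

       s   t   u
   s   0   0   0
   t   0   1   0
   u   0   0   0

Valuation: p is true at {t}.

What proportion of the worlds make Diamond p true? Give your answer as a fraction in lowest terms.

s: no successors, so Diamond p fails. ✗
t: successors {t}; p there: t:T. ✓
u: no successors, so Diamond p fails. ✗
That's 1 of 3 worlds, so 1/3.

1/3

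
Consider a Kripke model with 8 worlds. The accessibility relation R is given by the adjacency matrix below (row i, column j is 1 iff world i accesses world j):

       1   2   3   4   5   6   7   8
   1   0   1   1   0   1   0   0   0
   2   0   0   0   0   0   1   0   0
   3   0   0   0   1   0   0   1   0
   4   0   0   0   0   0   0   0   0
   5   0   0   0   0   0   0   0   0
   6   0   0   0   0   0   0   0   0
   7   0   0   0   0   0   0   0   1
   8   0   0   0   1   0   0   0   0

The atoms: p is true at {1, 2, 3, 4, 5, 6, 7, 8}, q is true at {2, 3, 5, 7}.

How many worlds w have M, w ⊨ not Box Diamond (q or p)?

1: Box Diamond (q or p) is F. ✓
2: Box Diamond (q or p) is F. ✓
3: Box Diamond (q or p) is F. ✓
4: Box Diamond (q or p) is T. ✗
5: Box Diamond (q or p) is T. ✗
6: Box Diamond (q or p) is T. ✗
7: Box Diamond (q or p) is T. ✗
8: Box Diamond (q or p) is F. ✓
Satisfying worlds: {1, 2, 3, 8}.

4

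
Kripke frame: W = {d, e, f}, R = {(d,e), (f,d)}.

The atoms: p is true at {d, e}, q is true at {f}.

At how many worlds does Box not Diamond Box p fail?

d: successors {e}; not Diamond Box p there: e:T. ✓
e: no successors, so Box not Diamond Box p holds vacuously. ✓
f: successors {d}; not Diamond Box p there: d:F. ✗
Satisfying worlds: {d, e}.
So Box not Diamond Box p fails at the other 1 world.

1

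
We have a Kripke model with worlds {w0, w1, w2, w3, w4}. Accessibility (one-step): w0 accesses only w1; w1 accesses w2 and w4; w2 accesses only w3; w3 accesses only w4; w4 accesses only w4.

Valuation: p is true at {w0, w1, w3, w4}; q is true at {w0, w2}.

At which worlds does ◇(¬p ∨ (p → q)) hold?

{w1}

w0: successors {w1}; ¬p ∨ (p → q) there: w1:F. ✗
w1: successors {w2, w4}; ¬p ∨ (p → q) there: w2:T, w4:F. ✓
w2: successors {w3}; ¬p ∨ (p → q) there: w3:F. ✗
w3: successors {w4}; ¬p ∨ (p → q) there: w4:F. ✗
w4: successors {w4}; ¬p ∨ (p → q) there: w4:F. ✗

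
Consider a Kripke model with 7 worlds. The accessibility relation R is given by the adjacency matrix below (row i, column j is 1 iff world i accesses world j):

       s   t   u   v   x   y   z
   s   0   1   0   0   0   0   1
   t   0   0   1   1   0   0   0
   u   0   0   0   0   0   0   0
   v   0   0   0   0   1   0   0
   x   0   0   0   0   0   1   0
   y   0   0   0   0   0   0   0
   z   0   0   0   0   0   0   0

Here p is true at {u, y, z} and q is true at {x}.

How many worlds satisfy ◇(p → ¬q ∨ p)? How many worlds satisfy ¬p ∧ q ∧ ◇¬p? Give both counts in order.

For ◇(p → ¬q ∨ p):
s: successors {t, z}; p → ¬q ∨ p there: t:T, z:T. ✓
t: successors {u, v}; p → ¬q ∨ p there: u:T, v:T. ✓
u: no successors, so ◇(p → ¬q ∨ p) fails. ✗
v: successors {x}; p → ¬q ∨ p there: x:T. ✓
x: successors {y}; p → ¬q ∨ p there: y:T. ✓
y: no successors, so ◇(p → ¬q ∨ p) fails. ✗
z: no successors, so ◇(p → ¬q ∨ p) fails. ✗
— 4 worlds.
For ¬p ∧ q ∧ ◇¬p:
s: ¬p ∧ q is F, ◇¬p is T. ✗
t: ¬p ∧ q is F, ◇¬p is T. ✗
u: ¬p ∧ q is F, ◇¬p is F. ✗
v: ¬p ∧ q is F, ◇¬p is T. ✗
x: ¬p ∧ q is T, ◇¬p is F. ✗
y: ¬p ∧ q is F, ◇¬p is F. ✗
z: ¬p ∧ q is F, ◇¬p is F. ✗
— 0 worlds.

4 and 0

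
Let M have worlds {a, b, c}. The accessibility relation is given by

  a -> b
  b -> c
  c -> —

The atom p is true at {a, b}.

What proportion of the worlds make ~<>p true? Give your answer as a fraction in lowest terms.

2/3

a: <>p is T. ✗
b: <>p is F. ✓
c: <>p is F. ✓
That's 2 of 3 worlds, so 2/3.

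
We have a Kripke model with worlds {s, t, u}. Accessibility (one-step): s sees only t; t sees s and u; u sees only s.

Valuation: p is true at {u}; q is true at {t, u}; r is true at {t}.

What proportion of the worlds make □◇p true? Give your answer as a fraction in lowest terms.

s: successors {t}; ◇p there: t:T. ✓
t: successors {s, u}; ◇p there: s:F, u:F. ✗
u: successors {s}; ◇p there: s:F. ✗
That's 1 of 3 worlds, so 1/3.

1/3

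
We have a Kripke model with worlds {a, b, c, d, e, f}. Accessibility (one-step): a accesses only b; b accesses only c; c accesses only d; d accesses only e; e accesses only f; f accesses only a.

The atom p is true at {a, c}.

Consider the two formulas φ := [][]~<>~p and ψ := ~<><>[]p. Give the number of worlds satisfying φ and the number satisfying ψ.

For [][]~<>~p:
a: successors {b}; []~<>~p there: b:F. ✗
b: successors {c}; []~<>~p there: c:F. ✗
c: successors {d}; []~<>~p there: d:F. ✗
d: successors {e}; []~<>~p there: e:T. ✓
e: successors {f}; []~<>~p there: f:F. ✗
f: successors {a}; []~<>~p there: a:T. ✓
— 2 worlds.
For ~<><>[]p:
a: <><>[]p is F. ✓
b: <><>[]p is F. ✓
c: <><>[]p is F. ✓
d: <><>[]p is T. ✗
e: <><>[]p is F. ✓
f: <><>[]p is T. ✗
— 4 worlds.

2 and 4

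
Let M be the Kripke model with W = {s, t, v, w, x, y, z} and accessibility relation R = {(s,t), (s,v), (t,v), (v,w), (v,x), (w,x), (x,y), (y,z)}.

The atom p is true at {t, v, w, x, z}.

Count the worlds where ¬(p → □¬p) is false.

4

s: p → □¬p is T. ✗
t: p → □¬p is F. ✓
v: p → □¬p is F. ✓
w: p → □¬p is F. ✓
x: p → □¬p is T. ✗
y: p → □¬p is T. ✗
z: p → □¬p is T. ✗
Satisfying worlds: {t, v, w}.
So ¬(p → □¬p) fails at the other 4 worlds.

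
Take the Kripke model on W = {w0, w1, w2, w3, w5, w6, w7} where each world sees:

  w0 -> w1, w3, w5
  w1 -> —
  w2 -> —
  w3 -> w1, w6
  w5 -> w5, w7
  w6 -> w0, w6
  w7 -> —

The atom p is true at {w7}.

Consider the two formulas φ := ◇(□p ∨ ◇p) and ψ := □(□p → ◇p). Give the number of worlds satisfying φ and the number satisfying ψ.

For ◇(□p ∨ ◇p):
w0: successors {w1, w3, w5}; □p ∨ ◇p there: w1:T, w3:F, w5:T. ✓
w1: no successors, so ◇(□p ∨ ◇p) fails. ✗
w2: no successors, so ◇(□p ∨ ◇p) fails. ✗
w3: successors {w1, w6}; □p ∨ ◇p there: w1:T, w6:F. ✓
w5: successors {w5, w7}; □p ∨ ◇p there: w5:T, w7:T. ✓
w6: successors {w0, w6}; □p ∨ ◇p there: w0:F, w6:F. ✗
w7: no successors, so ◇(□p ∨ ◇p) fails. ✗
— 3 worlds.
For □(□p → ◇p):
w0: successors {w1, w3, w5}; □p → ◇p there: w1:F, w3:T, w5:T. ✗
w1: no successors, so □(□p → ◇p) holds vacuously. ✓
w2: no successors, so □(□p → ◇p) holds vacuously. ✓
w3: successors {w1, w6}; □p → ◇p there: w1:F, w6:T. ✗
w5: successors {w5, w7}; □p → ◇p there: w5:T, w7:F. ✗
w6: successors {w0, w6}; □p → ◇p there: w0:T, w6:T. ✓
w7: no successors, so □(□p → ◇p) holds vacuously. ✓
— 4 worlds.

3 and 4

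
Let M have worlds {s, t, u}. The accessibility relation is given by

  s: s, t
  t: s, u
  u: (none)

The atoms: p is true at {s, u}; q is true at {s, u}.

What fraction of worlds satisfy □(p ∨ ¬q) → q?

2/3

s: □(p ∨ ¬q) is T, q is T. ✓
t: □(p ∨ ¬q) is T, q is F. ✗
u: □(p ∨ ¬q) is T, q is T. ✓
That's 2 of 3 worlds, so 2/3.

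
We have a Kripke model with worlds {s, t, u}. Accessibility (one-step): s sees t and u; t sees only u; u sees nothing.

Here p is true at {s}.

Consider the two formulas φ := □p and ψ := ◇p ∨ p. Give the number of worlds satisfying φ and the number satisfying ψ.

1 and 1

For □p:
s: successors {t, u}; p there: t:F, u:F. ✗
t: successors {u}; p there: u:F. ✗
u: no successors, so □p holds vacuously. ✓
— 1 world.
For ◇p ∨ p:
s: ◇p is F, p is T. ✓
t: ◇p is F, p is F. ✗
u: ◇p is F, p is F. ✗
— 1 world.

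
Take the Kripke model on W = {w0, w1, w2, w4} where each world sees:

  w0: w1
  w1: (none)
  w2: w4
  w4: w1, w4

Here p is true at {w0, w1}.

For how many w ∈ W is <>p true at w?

w0: successors {w1}; p there: w1:T. ✓
w1: no successors, so <>p fails. ✗
w2: successors {w4}; p there: w4:F. ✗
w4: successors {w1, w4}; p there: w1:T, w4:F. ✓
Satisfying worlds: {w0, w4}.

2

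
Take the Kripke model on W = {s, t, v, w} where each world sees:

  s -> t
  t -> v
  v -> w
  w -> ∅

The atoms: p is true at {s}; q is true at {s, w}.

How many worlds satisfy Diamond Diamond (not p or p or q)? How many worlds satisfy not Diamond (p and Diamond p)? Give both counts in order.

2 and 4

For Diamond Diamond (not p or p or q):
s: successors {t}; Diamond (not p or p or q) there: t:T. ✓
t: successors {v}; Diamond (not p or p or q) there: v:T. ✓
v: successors {w}; Diamond (not p or p or q) there: w:F. ✗
w: no successors, so Diamond Diamond (not p or p or q) fails. ✗
— 2 worlds.
For not Diamond (p and Diamond p):
s: Diamond (p and Diamond p) is F. ✓
t: Diamond (p and Diamond p) is F. ✓
v: Diamond (p and Diamond p) is F. ✓
w: Diamond (p and Diamond p) is F. ✓
— 4 worlds.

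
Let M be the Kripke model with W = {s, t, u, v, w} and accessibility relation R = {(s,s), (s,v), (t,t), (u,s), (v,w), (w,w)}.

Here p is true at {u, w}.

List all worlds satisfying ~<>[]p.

s: <>[]p is T. ✗
t: <>[]p is F. ✓
u: <>[]p is F. ✓
v: <>[]p is T. ✗
w: <>[]p is T. ✗

{t, u}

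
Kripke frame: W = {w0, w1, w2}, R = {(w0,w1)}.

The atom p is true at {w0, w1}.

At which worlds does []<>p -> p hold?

{w0, w1}

w0: []<>p is F, p is T. ✓
w1: []<>p is T, p is T. ✓
w2: []<>p is T, p is F. ✗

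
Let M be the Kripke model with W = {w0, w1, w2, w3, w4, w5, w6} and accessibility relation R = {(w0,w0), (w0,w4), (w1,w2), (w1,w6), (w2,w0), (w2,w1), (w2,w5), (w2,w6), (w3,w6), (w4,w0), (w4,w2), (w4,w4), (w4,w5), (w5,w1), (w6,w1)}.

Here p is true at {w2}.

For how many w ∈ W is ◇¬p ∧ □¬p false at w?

w0: ◇¬p is T, □¬p is T. ✓
w1: ◇¬p is T, □¬p is F. ✗
w2: ◇¬p is T, □¬p is T. ✓
w3: ◇¬p is T, □¬p is T. ✓
w4: ◇¬p is T, □¬p is F. ✗
w5: ◇¬p is T, □¬p is T. ✓
w6: ◇¬p is T, □¬p is T. ✓
Satisfying worlds: {w0, w2, w3, w5, w6}.
So ◇¬p ∧ □¬p fails at the other 2 worlds.

2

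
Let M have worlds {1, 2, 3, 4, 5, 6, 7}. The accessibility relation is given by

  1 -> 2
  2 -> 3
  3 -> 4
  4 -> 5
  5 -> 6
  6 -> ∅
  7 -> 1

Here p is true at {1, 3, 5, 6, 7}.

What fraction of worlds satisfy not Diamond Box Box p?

1: Diamond Box Box p is F. ✓
2: Diamond Box Box p is T. ✗
3: Diamond Box Box p is T. ✗
4: Diamond Box Box p is T. ✗
5: Diamond Box Box p is T. ✗
6: Diamond Box Box p is F. ✓
7: Diamond Box Box p is T. ✗
That's 2 of 7 worlds, so 2/7.

2/7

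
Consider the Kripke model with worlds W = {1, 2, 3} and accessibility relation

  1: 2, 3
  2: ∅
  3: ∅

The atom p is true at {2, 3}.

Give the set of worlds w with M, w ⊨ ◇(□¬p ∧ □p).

{1}

1: successors {2, 3}; □¬p ∧ □p there: 2:T, 3:T. ✓
2: no successors, so ◇(□¬p ∧ □p) fails. ✗
3: no successors, so ◇(□¬p ∧ □p) fails. ✗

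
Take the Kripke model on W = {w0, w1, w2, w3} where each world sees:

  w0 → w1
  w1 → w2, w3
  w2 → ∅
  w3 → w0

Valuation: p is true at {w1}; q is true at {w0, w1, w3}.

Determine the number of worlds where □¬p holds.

3

w0: successors {w1}; ¬p there: w1:F. ✗
w1: successors {w2, w3}; ¬p there: w2:T, w3:T. ✓
w2: no successors, so □¬p holds vacuously. ✓
w3: successors {w0}; ¬p there: w0:T. ✓
Satisfying worlds: {w1, w2, w3}.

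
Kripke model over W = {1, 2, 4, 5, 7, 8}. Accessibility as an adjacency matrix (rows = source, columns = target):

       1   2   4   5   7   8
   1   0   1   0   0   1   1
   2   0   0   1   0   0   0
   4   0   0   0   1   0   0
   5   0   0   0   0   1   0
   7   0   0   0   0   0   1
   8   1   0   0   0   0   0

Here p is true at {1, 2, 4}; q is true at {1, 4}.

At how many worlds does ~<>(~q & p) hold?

5

1: <>(~q & p) is T. ✗
2: <>(~q & p) is F. ✓
4: <>(~q & p) is F. ✓
5: <>(~q & p) is F. ✓
7: <>(~q & p) is F. ✓
8: <>(~q & p) is F. ✓
Satisfying worlds: {2, 4, 5, 7, 8}.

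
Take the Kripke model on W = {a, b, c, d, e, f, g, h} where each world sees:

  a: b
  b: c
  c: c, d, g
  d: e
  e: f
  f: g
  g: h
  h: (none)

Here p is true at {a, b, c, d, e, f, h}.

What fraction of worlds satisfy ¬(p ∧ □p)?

3/8

a: p ∧ □p is T. ✗
b: p ∧ □p is T. ✗
c: p ∧ □p is F. ✓
d: p ∧ □p is T. ✗
e: p ∧ □p is T. ✗
f: p ∧ □p is F. ✓
g: p ∧ □p is F. ✓
h: p ∧ □p is T. ✗
That's 3 of 8 worlds, so 3/8.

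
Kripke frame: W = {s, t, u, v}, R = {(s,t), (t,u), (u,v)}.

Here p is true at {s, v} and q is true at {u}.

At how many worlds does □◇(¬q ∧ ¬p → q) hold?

s: successors {t}; ◇(¬q ∧ ¬p → q) there: t:T. ✓
t: successors {u}; ◇(¬q ∧ ¬p → q) there: u:T. ✓
u: successors {v}; ◇(¬q ∧ ¬p → q) there: v:F. ✗
v: no successors, so □◇(¬q ∧ ¬p → q) holds vacuously. ✓
Satisfying worlds: {s, t, v}.

3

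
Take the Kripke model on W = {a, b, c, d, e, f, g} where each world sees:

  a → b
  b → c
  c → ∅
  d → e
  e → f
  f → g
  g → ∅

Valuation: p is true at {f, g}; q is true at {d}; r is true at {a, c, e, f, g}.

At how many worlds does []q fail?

5

a: successors {b}; q there: b:F. ✗
b: successors {c}; q there: c:F. ✗
c: no successors, so []q holds vacuously. ✓
d: successors {e}; q there: e:F. ✗
e: successors {f}; q there: f:F. ✗
f: successors {g}; q there: g:F. ✗
g: no successors, so []q holds vacuously. ✓
Satisfying worlds: {c, g}.
So []q fails at the other 5 worlds.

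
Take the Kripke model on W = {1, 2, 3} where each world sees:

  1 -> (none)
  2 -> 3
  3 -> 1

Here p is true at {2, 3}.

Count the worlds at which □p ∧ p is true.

1: □p is T, p is F. ✗
2: □p is T, p is T. ✓
3: □p is F, p is T. ✗
Satisfying worlds: {2}.

1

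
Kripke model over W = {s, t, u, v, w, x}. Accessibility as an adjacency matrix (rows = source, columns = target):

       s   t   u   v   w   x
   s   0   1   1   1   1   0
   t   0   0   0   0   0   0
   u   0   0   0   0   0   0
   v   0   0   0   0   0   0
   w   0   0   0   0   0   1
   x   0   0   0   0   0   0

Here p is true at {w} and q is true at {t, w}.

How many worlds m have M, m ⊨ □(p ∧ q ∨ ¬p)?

6

s: successors {t, u, v, w}; p ∧ q ∨ ¬p there: t:T, u:T, v:T, w:T. ✓
t: no successors, so □(p ∧ q ∨ ¬p) holds vacuously. ✓
u: no successors, so □(p ∧ q ∨ ¬p) holds vacuously. ✓
v: no successors, so □(p ∧ q ∨ ¬p) holds vacuously. ✓
w: successors {x}; p ∧ q ∨ ¬p there: x:T. ✓
x: no successors, so □(p ∧ q ∨ ¬p) holds vacuously. ✓
Satisfying worlds: {s, t, u, v, w, x}.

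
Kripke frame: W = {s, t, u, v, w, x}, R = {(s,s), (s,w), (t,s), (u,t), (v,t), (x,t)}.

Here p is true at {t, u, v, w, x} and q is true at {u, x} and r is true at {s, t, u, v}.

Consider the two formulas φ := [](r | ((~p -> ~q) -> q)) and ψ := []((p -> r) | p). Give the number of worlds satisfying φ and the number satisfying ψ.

5 and 6

For [](r | ((~p -> ~q) -> q)):
s: successors {s, w}; r | ((~p -> ~q) -> q) there: s:T, w:F. ✗
t: successors {s}; r | ((~p -> ~q) -> q) there: s:T. ✓
u: successors {t}; r | ((~p -> ~q) -> q) there: t:T. ✓
v: successors {t}; r | ((~p -> ~q) -> q) there: t:T. ✓
w: no successors, so [](r | ((~p -> ~q) -> q)) holds vacuously. ✓
x: successors {t}; r | ((~p -> ~q) -> q) there: t:T. ✓
— 5 worlds.
For []((p -> r) | p):
s: successors {s, w}; (p -> r) | p there: s:T, w:T. ✓
t: successors {s}; (p -> r) | p there: s:T. ✓
u: successors {t}; (p -> r) | p there: t:T. ✓
v: successors {t}; (p -> r) | p there: t:T. ✓
w: no successors, so []((p -> r) | p) holds vacuously. ✓
x: successors {t}; (p -> r) | p there: t:T. ✓
— 6 worlds.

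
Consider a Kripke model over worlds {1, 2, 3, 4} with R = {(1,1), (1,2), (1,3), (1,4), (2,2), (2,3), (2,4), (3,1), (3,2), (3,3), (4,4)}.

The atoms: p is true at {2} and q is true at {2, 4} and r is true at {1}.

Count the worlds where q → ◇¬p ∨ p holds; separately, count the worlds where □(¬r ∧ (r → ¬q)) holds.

For q → ◇¬p ∨ p:
1: q is F, ◇¬p ∨ p is T. ✓
2: q is T, ◇¬p ∨ p is T. ✓
3: q is F, ◇¬p ∨ p is T. ✓
4: q is T, ◇¬p ∨ p is T. ✓
— 4 worlds.
For □(¬r ∧ (r → ¬q)):
1: successors {1, 2, 3, 4}; ¬r ∧ (r → ¬q) there: 1:F, 2:T, 3:T, 4:T. ✗
2: successors {2, 3, 4}; ¬r ∧ (r → ¬q) there: 2:T, 3:T, 4:T. ✓
3: successors {1, 2, 3}; ¬r ∧ (r → ¬q) there: 1:F, 2:T, 3:T. ✗
4: successors {4}; ¬r ∧ (r → ¬q) there: 4:T. ✓
— 2 worlds.

4 and 2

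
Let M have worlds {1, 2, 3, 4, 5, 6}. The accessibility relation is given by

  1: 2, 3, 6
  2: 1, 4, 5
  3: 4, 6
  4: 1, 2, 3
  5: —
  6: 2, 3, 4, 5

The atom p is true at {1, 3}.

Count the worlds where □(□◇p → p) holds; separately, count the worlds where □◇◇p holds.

4 and 4

For □(□◇p → p):
1: successors {2, 3, 6}; □◇p → p there: 2:T, 3:T, 6:T. ✓
2: successors {1, 4, 5}; □◇p → p there: 1:T, 4:T, 5:F. ✗
3: successors {4, 6}; □◇p → p there: 4:T, 6:T. ✓
4: successors {1, 2, 3}; □◇p → p there: 1:T, 2:T, 3:T. ✓
5: no successors, so □(□◇p → p) holds vacuously. ✓
6: successors {2, 3, 4, 5}; □◇p → p there: 2:T, 3:T, 4:T, 5:F. ✗
— 4 worlds.
For □◇◇p:
1: successors {2, 3, 6}; ◇◇p there: 2:T, 3:T, 6:T. ✓
2: successors {1, 4, 5}; ◇◇p there: 1:T, 4:T, 5:F. ✗
3: successors {4, 6}; ◇◇p there: 4:T, 6:T. ✓
4: successors {1, 2, 3}; ◇◇p there: 1:T, 2:T, 3:T. ✓
5: no successors, so □◇◇p holds vacuously. ✓
6: successors {2, 3, 4, 5}; ◇◇p there: 2:T, 3:T, 4:T, 5:F. ✗
— 4 worlds.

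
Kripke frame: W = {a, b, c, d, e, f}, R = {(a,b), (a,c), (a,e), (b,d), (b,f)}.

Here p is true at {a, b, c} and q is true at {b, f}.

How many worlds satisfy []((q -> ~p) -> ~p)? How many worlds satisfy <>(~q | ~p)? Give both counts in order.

For []((q -> ~p) -> ~p):
a: successors {b, c, e}; (q -> ~p) -> ~p there: b:T, c:F, e:T. ✗
b: successors {d, f}; (q -> ~p) -> ~p there: d:T, f:T. ✓
c: no successors, so []((q -> ~p) -> ~p) holds vacuously. ✓
d: no successors, so []((q -> ~p) -> ~p) holds vacuously. ✓
e: no successors, so []((q -> ~p) -> ~p) holds vacuously. ✓
f: no successors, so []((q -> ~p) -> ~p) holds vacuously. ✓
— 5 worlds.
For <>(~q | ~p):
a: successors {b, c, e}; ~q | ~p there: b:F, c:T, e:T. ✓
b: successors {d, f}; ~q | ~p there: d:T, f:T. ✓
c: no successors, so <>(~q | ~p) fails. ✗
d: no successors, so <>(~q | ~p) fails. ✗
e: no successors, so <>(~q | ~p) fails. ✗
f: no successors, so <>(~q | ~p) fails. ✗
— 2 worlds.

5 and 2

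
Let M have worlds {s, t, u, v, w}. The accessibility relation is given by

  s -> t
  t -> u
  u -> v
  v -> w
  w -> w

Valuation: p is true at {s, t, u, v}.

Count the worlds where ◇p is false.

2

s: successors {t}; p there: t:T. ✓
t: successors {u}; p there: u:T. ✓
u: successors {v}; p there: v:T. ✓
v: successors {w}; p there: w:F. ✗
w: successors {w}; p there: w:F. ✗
Satisfying worlds: {s, t, u}.
So ◇p fails at the other 2 worlds.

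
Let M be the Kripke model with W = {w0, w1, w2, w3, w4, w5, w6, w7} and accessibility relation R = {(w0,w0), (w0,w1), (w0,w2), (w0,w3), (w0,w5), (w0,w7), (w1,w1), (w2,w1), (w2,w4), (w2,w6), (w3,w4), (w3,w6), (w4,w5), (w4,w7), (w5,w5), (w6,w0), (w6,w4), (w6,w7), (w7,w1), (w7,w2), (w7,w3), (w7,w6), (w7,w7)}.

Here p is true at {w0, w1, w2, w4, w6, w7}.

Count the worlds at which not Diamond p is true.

1

w0: Diamond p is T. ✗
w1: Diamond p is T. ✗
w2: Diamond p is T. ✗
w3: Diamond p is T. ✗
w4: Diamond p is T. ✗
w5: Diamond p is F. ✓
w6: Diamond p is T. ✗
w7: Diamond p is T. ✗
Satisfying worlds: {w5}.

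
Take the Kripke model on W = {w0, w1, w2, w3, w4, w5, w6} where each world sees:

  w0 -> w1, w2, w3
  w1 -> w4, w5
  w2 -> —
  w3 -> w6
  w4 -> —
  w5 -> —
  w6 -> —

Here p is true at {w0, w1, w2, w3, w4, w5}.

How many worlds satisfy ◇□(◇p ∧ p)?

w0: successors {w1, w2, w3}; □(◇p ∧ p) there: w1:F, w2:T, w3:F. ✓
w1: successors {w4, w5}; □(◇p ∧ p) there: w4:T, w5:T. ✓
w2: no successors, so ◇□(◇p ∧ p) fails. ✗
w3: successors {w6}; □(◇p ∧ p) there: w6:T. ✓
w4: no successors, so ◇□(◇p ∧ p) fails. ✗
w5: no successors, so ◇□(◇p ∧ p) fails. ✗
w6: no successors, so ◇□(◇p ∧ p) fails. ✗
Satisfying worlds: {w0, w1, w3}.

3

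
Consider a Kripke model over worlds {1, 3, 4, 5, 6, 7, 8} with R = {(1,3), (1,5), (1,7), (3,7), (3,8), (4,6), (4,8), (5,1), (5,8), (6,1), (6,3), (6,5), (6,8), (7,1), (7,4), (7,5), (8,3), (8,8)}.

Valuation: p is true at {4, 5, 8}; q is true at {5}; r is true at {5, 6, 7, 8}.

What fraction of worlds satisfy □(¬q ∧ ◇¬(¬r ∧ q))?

4/7

1: successors {3, 5, 7}; ¬q ∧ ◇¬(¬r ∧ q) there: 3:T, 5:F, 7:T. ✗
3: successors {7, 8}; ¬q ∧ ◇¬(¬r ∧ q) there: 7:T, 8:T. ✓
4: successors {6, 8}; ¬q ∧ ◇¬(¬r ∧ q) there: 6:T, 8:T. ✓
5: successors {1, 8}; ¬q ∧ ◇¬(¬r ∧ q) there: 1:T, 8:T. ✓
6: successors {1, 3, 5, 8}; ¬q ∧ ◇¬(¬r ∧ q) there: 1:T, 3:T, 5:F, 8:T. ✗
7: successors {1, 4, 5}; ¬q ∧ ◇¬(¬r ∧ q) there: 1:T, 4:T, 5:F. ✗
8: successors {3, 8}; ¬q ∧ ◇¬(¬r ∧ q) there: 3:T, 8:T. ✓
That's 4 of 7 worlds, so 4/7.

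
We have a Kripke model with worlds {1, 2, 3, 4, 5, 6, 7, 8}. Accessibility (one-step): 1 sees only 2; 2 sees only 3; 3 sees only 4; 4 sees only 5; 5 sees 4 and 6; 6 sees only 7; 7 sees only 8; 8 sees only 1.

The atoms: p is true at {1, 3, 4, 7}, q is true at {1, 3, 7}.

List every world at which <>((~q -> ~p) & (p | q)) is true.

{2, 6, 8}

1: successors {2}; (~q -> ~p) & (p | q) there: 2:F. ✗
2: successors {3}; (~q -> ~p) & (p | q) there: 3:T. ✓
3: successors {4}; (~q -> ~p) & (p | q) there: 4:F. ✗
4: successors {5}; (~q -> ~p) & (p | q) there: 5:F. ✗
5: successors {4, 6}; (~q -> ~p) & (p | q) there: 4:F, 6:F. ✗
6: successors {7}; (~q -> ~p) & (p | q) there: 7:T. ✓
7: successors {8}; (~q -> ~p) & (p | q) there: 8:F. ✗
8: successors {1}; (~q -> ~p) & (p | q) there: 1:T. ✓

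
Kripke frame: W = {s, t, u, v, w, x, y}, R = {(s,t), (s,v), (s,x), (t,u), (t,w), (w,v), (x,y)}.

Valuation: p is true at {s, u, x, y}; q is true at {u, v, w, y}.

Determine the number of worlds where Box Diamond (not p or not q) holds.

s: successors {t, v, x}; Diamond (not p or not q) there: t:T, v:F, x:F. ✗
t: successors {u, w}; Diamond (not p or not q) there: u:F, w:T. ✗
u: no successors, so Box Diamond (not p or not q) holds vacuously. ✓
v: no successors, so Box Diamond (not p or not q) holds vacuously. ✓
w: successors {v}; Diamond (not p or not q) there: v:F. ✗
x: successors {y}; Diamond (not p or not q) there: y:F. ✗
y: no successors, so Box Diamond (not p or not q) holds vacuously. ✓
Satisfying worlds: {u, v, y}.

3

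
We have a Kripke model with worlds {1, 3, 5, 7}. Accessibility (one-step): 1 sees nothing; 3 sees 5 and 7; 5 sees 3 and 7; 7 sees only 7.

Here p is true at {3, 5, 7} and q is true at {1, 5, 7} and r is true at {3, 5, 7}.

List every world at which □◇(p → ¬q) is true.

1: no successors, so □◇(p → ¬q) holds vacuously. ✓
3: successors {5, 7}; ◇(p → ¬q) there: 5:T, 7:F. ✗
5: successors {3, 7}; ◇(p → ¬q) there: 3:F, 7:F. ✗
7: successors {7}; ◇(p → ¬q) there: 7:F. ✗

{1}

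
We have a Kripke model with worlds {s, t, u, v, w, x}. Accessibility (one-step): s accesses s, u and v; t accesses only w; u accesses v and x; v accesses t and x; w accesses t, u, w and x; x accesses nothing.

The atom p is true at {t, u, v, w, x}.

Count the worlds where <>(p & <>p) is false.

1

s: successors {s, u, v}; p & <>p there: s:F, u:T, v:T. ✓
t: successors {w}; p & <>p there: w:T. ✓
u: successors {v, x}; p & <>p there: v:T, x:F. ✓
v: successors {t, x}; p & <>p there: t:T, x:F. ✓
w: successors {t, u, w, x}; p & <>p there: t:T, u:T, w:T, x:F. ✓
x: no successors, so <>(p & <>p) fails. ✗
Satisfying worlds: {s, t, u, v, w}.
So <>(p & <>p) fails at the other 1 world.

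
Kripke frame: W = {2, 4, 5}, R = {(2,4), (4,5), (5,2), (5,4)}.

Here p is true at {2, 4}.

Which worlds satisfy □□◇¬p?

2: successors {4}; □◇¬p there: 4:F. ✗
4: successors {5}; □◇¬p there: 5:F. ✗
5: successors {2, 4}; □◇¬p there: 2:T, 4:F. ✗

∅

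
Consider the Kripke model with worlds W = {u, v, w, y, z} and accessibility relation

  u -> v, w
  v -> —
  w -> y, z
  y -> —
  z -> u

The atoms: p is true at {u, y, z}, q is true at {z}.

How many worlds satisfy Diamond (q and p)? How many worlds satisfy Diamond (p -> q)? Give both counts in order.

1 and 2

For Diamond (q and p):
u: successors {v, w}; q and p there: v:F, w:F. ✗
v: no successors, so Diamond (q and p) fails. ✗
w: successors {y, z}; q and p there: y:F, z:T. ✓
y: no successors, so Diamond (q and p) fails. ✗
z: successors {u}; q and p there: u:F. ✗
— 1 world.
For Diamond (p -> q):
u: successors {v, w}; p -> q there: v:T, w:T. ✓
v: no successors, so Diamond (p -> q) fails. ✗
w: successors {y, z}; p -> q there: y:F, z:T. ✓
y: no successors, so Diamond (p -> q) fails. ✗
z: successors {u}; p -> q there: u:F. ✗
— 2 worlds.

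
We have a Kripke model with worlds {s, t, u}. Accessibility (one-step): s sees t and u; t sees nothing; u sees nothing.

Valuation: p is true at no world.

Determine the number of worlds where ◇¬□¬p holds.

s: successors {t, u}; ¬□¬p there: t:F, u:F. ✗
t: no successors, so ◇¬□¬p fails. ✗
u: no successors, so ◇¬□¬p fails. ✗
Satisfying worlds: ∅.

0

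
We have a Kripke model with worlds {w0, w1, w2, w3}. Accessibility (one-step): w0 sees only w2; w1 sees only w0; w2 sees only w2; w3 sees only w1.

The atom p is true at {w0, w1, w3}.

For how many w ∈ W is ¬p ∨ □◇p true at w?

w0: ¬p is F, □◇p is F. ✗
w1: ¬p is F, □◇p is F. ✗
w2: ¬p is T, □◇p is F. ✓
w3: ¬p is F, □◇p is T. ✓
Satisfying worlds: {w2, w3}.

2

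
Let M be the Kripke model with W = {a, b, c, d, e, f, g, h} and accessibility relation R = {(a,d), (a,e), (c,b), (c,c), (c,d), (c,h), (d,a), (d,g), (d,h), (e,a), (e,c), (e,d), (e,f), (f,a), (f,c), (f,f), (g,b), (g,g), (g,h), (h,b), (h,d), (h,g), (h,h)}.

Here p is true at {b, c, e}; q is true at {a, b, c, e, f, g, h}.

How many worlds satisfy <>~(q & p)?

7

a: successors {d, e}; ~(q & p) there: d:T, e:F. ✓
b: no successors, so <>~(q & p) fails. ✗
c: successors {b, c, d, h}; ~(q & p) there: b:F, c:F, d:T, h:T. ✓
d: successors {a, g, h}; ~(q & p) there: a:T, g:T, h:T. ✓
e: successors {a, c, d, f}; ~(q & p) there: a:T, c:F, d:T, f:T. ✓
f: successors {a, c, f}; ~(q & p) there: a:T, c:F, f:T. ✓
g: successors {b, g, h}; ~(q & p) there: b:F, g:T, h:T. ✓
h: successors {b, d, g, h}; ~(q & p) there: b:F, d:T, g:T, h:T. ✓
Satisfying worlds: {a, c, d, e, f, g, h}.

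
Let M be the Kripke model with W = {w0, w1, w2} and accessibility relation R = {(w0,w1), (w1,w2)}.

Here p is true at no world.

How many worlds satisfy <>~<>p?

w0: successors {w1}; ~<>p there: w1:T. ✓
w1: successors {w2}; ~<>p there: w2:T. ✓
w2: no successors, so <>~<>p fails. ✗
Satisfying worlds: {w0, w1}.

2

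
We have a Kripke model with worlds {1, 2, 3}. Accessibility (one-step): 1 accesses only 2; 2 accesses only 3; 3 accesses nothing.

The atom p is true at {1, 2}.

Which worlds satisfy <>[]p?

1: successors {2}; []p there: 2:F. ✗
2: successors {3}; []p there: 3:T. ✓
3: no successors, so <>[]p fails. ✗

{2}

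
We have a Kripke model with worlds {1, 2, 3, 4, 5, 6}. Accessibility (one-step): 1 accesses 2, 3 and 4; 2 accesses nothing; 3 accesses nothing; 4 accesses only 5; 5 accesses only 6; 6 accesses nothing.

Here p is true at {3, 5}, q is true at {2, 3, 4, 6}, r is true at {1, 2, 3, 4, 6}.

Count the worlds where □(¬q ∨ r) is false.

0

1: successors {2, 3, 4}; ¬q ∨ r there: 2:T, 3:T, 4:T. ✓
2: no successors, so □(¬q ∨ r) holds vacuously. ✓
3: no successors, so □(¬q ∨ r) holds vacuously. ✓
4: successors {5}; ¬q ∨ r there: 5:T. ✓
5: successors {6}; ¬q ∨ r there: 6:T. ✓
6: no successors, so □(¬q ∨ r) holds vacuously. ✓
Satisfying worlds: {1, 2, 3, 4, 5, 6}.
So □(¬q ∨ r) fails at the other 0 worlds.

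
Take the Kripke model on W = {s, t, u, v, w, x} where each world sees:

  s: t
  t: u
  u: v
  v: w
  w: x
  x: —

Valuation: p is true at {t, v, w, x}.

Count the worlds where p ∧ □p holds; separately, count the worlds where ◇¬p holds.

For p ∧ □p:
s: p is F, □p is T. ✗
t: p is T, □p is F. ✗
u: p is F, □p is T. ✗
v: p is T, □p is T. ✓
w: p is T, □p is T. ✓
x: p is T, □p is T. ✓
— 3 worlds.
For ◇¬p:
s: successors {t}; ¬p there: t:F. ✗
t: successors {u}; ¬p there: u:T. ✓
u: successors {v}; ¬p there: v:F. ✗
v: successors {w}; ¬p there: w:F. ✗
w: successors {x}; ¬p there: x:F. ✗
x: no successors, so ◇¬p fails. ✗
— 1 world.

3 and 1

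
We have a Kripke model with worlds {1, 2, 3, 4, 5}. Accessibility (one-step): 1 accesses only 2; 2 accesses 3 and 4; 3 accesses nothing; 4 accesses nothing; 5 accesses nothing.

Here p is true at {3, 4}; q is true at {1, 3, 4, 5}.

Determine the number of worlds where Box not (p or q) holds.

4

1: successors {2}; not (p or q) there: 2:T. ✓
2: successors {3, 4}; not (p or q) there: 3:F, 4:F. ✗
3: no successors, so Box not (p or q) holds vacuously. ✓
4: no successors, so Box not (p or q) holds vacuously. ✓
5: no successors, so Box not (p or q) holds vacuously. ✓
Satisfying worlds: {1, 3, 4, 5}.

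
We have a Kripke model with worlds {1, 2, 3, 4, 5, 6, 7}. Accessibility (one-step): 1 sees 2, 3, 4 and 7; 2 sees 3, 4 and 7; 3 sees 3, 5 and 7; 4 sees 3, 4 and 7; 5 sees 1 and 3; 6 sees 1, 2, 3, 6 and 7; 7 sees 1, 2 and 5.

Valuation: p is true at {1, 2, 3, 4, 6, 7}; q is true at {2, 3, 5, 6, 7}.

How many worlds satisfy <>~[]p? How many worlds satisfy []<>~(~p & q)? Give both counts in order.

6 and 7

For <>~[]p:
1: successors {2, 3, 4, 7}; ~[]p there: 2:F, 3:T, 4:F, 7:T. ✓
2: successors {3, 4, 7}; ~[]p there: 3:T, 4:F, 7:T. ✓
3: successors {3, 5, 7}; ~[]p there: 3:T, 5:F, 7:T. ✓
4: successors {3, 4, 7}; ~[]p there: 3:T, 4:F, 7:T. ✓
5: successors {1, 3}; ~[]p there: 1:F, 3:T. ✓
6: successors {1, 2, 3, 6, 7}; ~[]p there: 1:F, 2:F, 3:T, 6:F, 7:T. ✓
7: successors {1, 2, 5}; ~[]p there: 1:F, 2:F, 5:F. ✗
— 6 worlds.
For []<>~(~p & q):
1: successors {2, 3, 4, 7}; <>~(~p & q) there: 2:T, 3:T, 4:T, 7:T. ✓
2: successors {3, 4, 7}; <>~(~p & q) there: 3:T, 4:T, 7:T. ✓
3: successors {3, 5, 7}; <>~(~p & q) there: 3:T, 5:T, 7:T. ✓
4: successors {3, 4, 7}; <>~(~p & q) there: 3:T, 4:T, 7:T. ✓
5: successors {1, 3}; <>~(~p & q) there: 1:T, 3:T. ✓
6: successors {1, 2, 3, 6, 7}; <>~(~p & q) there: 1:T, 2:T, 3:T, 6:T, 7:T. ✓
7: successors {1, 2, 5}; <>~(~p & q) there: 1:T, 2:T, 5:T. ✓
— 7 worlds.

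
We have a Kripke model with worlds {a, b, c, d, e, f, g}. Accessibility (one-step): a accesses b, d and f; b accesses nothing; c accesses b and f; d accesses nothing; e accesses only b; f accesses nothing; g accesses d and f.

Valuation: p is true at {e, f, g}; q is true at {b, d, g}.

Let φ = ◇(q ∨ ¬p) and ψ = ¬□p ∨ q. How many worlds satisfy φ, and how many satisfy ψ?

For ◇(q ∨ ¬p):
a: successors {b, d, f}; q ∨ ¬p there: b:T, d:T, f:F. ✓
b: no successors, so ◇(q ∨ ¬p) fails. ✗
c: successors {b, f}; q ∨ ¬p there: b:T, f:F. ✓
d: no successors, so ◇(q ∨ ¬p) fails. ✗
e: successors {b}; q ∨ ¬p there: b:T. ✓
f: no successors, so ◇(q ∨ ¬p) fails. ✗
g: successors {d, f}; q ∨ ¬p there: d:T, f:F. ✓
— 4 worlds.
For ¬□p ∨ q:
a: ¬□p is T, q is F. ✓
b: ¬□p is F, q is T. ✓
c: ¬□p is T, q is F. ✓
d: ¬□p is F, q is T. ✓
e: ¬□p is T, q is F. ✓
f: ¬□p is F, q is F. ✗
g: ¬□p is T, q is T. ✓
— 6 worlds.

4 and 6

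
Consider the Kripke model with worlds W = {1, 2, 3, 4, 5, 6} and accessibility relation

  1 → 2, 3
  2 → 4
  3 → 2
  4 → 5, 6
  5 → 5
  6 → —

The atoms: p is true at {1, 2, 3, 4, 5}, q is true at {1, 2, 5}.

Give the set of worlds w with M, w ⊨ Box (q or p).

1: successors {2, 3}; q or p there: 2:T, 3:T. ✓
2: successors {4}; q or p there: 4:T. ✓
3: successors {2}; q or p there: 2:T. ✓
4: successors {5, 6}; q or p there: 5:T, 6:F. ✗
5: successors {5}; q or p there: 5:T. ✓
6: no successors, so Box (q or p) holds vacuously. ✓

{1, 2, 3, 5, 6}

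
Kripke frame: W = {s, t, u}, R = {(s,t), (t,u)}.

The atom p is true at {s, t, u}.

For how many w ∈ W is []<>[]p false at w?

s: successors {t}; <>[]p there: t:T. ✓
t: successors {u}; <>[]p there: u:F. ✗
u: no successors, so []<>[]p holds vacuously. ✓
Satisfying worlds: {s, u}.
So []<>[]p fails at the other 1 world.

1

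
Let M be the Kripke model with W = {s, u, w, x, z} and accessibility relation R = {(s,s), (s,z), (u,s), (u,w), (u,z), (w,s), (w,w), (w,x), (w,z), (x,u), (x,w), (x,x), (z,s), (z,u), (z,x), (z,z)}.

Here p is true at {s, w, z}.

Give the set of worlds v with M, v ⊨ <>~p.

{w, x, z}

s: successors {s, z}; ~p there: s:F, z:F. ✗
u: successors {s, w, z}; ~p there: s:F, w:F, z:F. ✗
w: successors {s, w, x, z}; ~p there: s:F, w:F, x:T, z:F. ✓
x: successors {u, w, x}; ~p there: u:T, w:F, x:T. ✓
z: successors {s, u, x, z}; ~p there: s:F, u:T, x:T, z:F. ✓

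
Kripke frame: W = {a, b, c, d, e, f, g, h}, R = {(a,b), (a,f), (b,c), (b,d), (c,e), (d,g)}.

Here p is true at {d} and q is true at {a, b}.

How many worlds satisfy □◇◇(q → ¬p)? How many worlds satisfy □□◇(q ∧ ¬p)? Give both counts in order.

For □◇◇(q → ¬p):
a: successors {b, f}; ◇◇(q → ¬p) there: b:T, f:F. ✗
b: successors {c, d}; ◇◇(q → ¬p) there: c:F, d:F. ✗
c: successors {e}; ◇◇(q → ¬p) there: e:F. ✗
d: successors {g}; ◇◇(q → ¬p) there: g:F. ✗
e: no successors, so □◇◇(q → ¬p) holds vacuously. ✓
f: no successors, so □◇◇(q → ¬p) holds vacuously. ✓
g: no successors, so □◇◇(q → ¬p) holds vacuously. ✓
h: no successors, so □◇◇(q → ¬p) holds vacuously. ✓
— 4 worlds.
For □□◇(q ∧ ¬p):
a: successors {b, f}; □◇(q ∧ ¬p) there: b:F, f:T. ✗
b: successors {c, d}; □◇(q ∧ ¬p) there: c:F, d:F. ✗
c: successors {e}; □◇(q ∧ ¬p) there: e:T. ✓
d: successors {g}; □◇(q ∧ ¬p) there: g:T. ✓
e: no successors, so □□◇(q ∧ ¬p) holds vacuously. ✓
f: no successors, so □□◇(q ∧ ¬p) holds vacuously. ✓
g: no successors, so □□◇(q ∧ ¬p) holds vacuously. ✓
h: no successors, so □□◇(q ∧ ¬p) holds vacuously. ✓
— 6 worlds.

4 and 6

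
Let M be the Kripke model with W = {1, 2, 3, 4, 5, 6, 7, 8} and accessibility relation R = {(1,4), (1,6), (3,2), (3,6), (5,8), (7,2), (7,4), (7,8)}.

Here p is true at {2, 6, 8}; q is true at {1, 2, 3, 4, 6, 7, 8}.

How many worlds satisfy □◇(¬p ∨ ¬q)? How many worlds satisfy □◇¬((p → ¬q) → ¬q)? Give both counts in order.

For □◇(¬p ∨ ¬q):
1: successors {4, 6}; ◇(¬p ∨ ¬q) there: 4:F, 6:F. ✗
2: no successors, so □◇(¬p ∨ ¬q) holds vacuously. ✓
3: successors {2, 6}; ◇(¬p ∨ ¬q) there: 2:F, 6:F. ✗
4: no successors, so □◇(¬p ∨ ¬q) holds vacuously. ✓
5: successors {8}; ◇(¬p ∨ ¬q) there: 8:F. ✗
6: no successors, so □◇(¬p ∨ ¬q) holds vacuously. ✓
7: successors {2, 4, 8}; ◇(¬p ∨ ¬q) there: 2:F, 4:F, 8:F. ✗
8: no successors, so □◇(¬p ∨ ¬q) holds vacuously. ✓
— 4 worlds.
For □◇¬((p → ¬q) → ¬q):
1: successors {4, 6}; ◇¬((p → ¬q) → ¬q) there: 4:F, 6:F. ✗
2: no successors, so □◇¬((p → ¬q) → ¬q) holds vacuously. ✓
3: successors {2, 6}; ◇¬((p → ¬q) → ¬q) there: 2:F, 6:F. ✗
4: no successors, so □◇¬((p → ¬q) → ¬q) holds vacuously. ✓
5: successors {8}; ◇¬((p → ¬q) → ¬q) there: 8:F. ✗
6: no successors, so □◇¬((p → ¬q) → ¬q) holds vacuously. ✓
7: successors {2, 4, 8}; ◇¬((p → ¬q) → ¬q) there: 2:F, 4:F, 8:F. ✗
8: no successors, so □◇¬((p → ¬q) → ¬q) holds vacuously. ✓
— 4 worlds.

4 and 4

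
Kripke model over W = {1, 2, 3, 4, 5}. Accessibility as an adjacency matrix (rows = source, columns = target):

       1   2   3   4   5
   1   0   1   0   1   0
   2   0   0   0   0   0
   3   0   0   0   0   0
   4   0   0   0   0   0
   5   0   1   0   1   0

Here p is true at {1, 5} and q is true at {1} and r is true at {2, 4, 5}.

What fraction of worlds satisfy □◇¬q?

3/5

1: successors {2, 4}; ◇¬q there: 2:F, 4:F. ✗
2: no successors, so □◇¬q holds vacuously. ✓
3: no successors, so □◇¬q holds vacuously. ✓
4: no successors, so □◇¬q holds vacuously. ✓
5: successors {2, 4}; ◇¬q there: 2:F, 4:F. ✗
That's 3 of 5 worlds, so 3/5.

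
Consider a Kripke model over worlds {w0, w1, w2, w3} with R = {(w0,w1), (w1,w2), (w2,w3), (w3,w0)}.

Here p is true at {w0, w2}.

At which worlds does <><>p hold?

w0: successors {w1}; <>p there: w1:T. ✓
w1: successors {w2}; <>p there: w2:F. ✗
w2: successors {w3}; <>p there: w3:T. ✓
w3: successors {w0}; <>p there: w0:F. ✗

{w0, w2}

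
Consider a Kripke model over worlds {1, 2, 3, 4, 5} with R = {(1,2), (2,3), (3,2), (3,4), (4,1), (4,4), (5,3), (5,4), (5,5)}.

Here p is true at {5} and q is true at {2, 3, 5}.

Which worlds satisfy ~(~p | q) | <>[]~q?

{3, 4, 5}

1: ~(~p | q) is F, <>[]~q is F. ✗
2: ~(~p | q) is F, <>[]~q is F. ✗
3: ~(~p | q) is F, <>[]~q is T. ✓
4: ~(~p | q) is F, <>[]~q is T. ✓
5: ~(~p | q) is F, <>[]~q is T. ✓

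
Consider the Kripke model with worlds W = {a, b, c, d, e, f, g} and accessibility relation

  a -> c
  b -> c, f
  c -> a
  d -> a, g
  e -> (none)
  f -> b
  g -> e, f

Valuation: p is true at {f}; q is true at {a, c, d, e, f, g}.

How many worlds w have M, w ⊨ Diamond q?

a: successors {c}; q there: c:T. ✓
b: successors {c, f}; q there: c:T, f:T. ✓
c: successors {a}; q there: a:T. ✓
d: successors {a, g}; q there: a:T, g:T. ✓
e: no successors, so Diamond q fails. ✗
f: successors {b}; q there: b:F. ✗
g: successors {e, f}; q there: e:T, f:T. ✓
Satisfying worlds: {a, b, c, d, g}.

5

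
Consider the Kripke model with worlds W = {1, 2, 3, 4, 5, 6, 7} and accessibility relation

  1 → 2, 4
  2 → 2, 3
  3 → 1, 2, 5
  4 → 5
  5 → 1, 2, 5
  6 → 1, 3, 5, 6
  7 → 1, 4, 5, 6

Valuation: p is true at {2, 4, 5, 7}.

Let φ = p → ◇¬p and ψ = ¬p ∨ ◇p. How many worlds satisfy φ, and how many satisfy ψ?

6 and 7

For p → ◇¬p:
1: p is F, ◇¬p is F. ✓
2: p is T, ◇¬p is T. ✓
3: p is F, ◇¬p is T. ✓
4: p is T, ◇¬p is F. ✗
5: p is T, ◇¬p is T. ✓
6: p is F, ◇¬p is T. ✓
7: p is T, ◇¬p is T. ✓
— 6 worlds.
For ¬p ∨ ◇p:
1: ¬p is T, ◇p is T. ✓
2: ¬p is F, ◇p is T. ✓
3: ¬p is T, ◇p is T. ✓
4: ¬p is F, ◇p is T. ✓
5: ¬p is F, ◇p is T. ✓
6: ¬p is T, ◇p is T. ✓
7: ¬p is F, ◇p is T. ✓
— 7 worlds.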